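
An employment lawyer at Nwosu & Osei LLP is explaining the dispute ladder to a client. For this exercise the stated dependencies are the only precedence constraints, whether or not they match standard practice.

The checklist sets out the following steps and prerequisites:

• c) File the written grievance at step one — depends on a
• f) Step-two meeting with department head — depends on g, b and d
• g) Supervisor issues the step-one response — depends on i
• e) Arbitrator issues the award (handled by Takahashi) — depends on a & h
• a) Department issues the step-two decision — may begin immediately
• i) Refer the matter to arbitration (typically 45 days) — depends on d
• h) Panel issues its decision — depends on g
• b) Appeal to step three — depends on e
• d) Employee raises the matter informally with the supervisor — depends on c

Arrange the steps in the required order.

Only a has no prerequisites, so it is first.
Next only c has its prerequisites met → c.
That leaves d as the only ready step → d.
i needed d, now all done → i.
g needed i, now all done → g.
h needed g, now all done → h.
That leaves e as the only ready step → e.
Next only b has its prerequisites met → b.
f needed g, b and d, now all done → f.

a → c → d → i → g → h → e → b → f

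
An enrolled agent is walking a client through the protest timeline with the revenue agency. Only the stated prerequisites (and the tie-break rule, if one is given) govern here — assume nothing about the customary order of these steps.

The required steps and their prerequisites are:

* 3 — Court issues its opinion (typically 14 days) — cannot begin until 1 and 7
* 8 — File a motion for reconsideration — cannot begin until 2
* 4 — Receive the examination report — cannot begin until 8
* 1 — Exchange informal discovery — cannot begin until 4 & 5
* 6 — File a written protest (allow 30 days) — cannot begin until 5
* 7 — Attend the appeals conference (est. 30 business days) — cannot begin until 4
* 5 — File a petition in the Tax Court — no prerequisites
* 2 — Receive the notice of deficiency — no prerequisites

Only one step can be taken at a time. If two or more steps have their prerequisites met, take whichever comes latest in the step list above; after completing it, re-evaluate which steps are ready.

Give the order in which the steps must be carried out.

2 5 6 8 4 7 1 3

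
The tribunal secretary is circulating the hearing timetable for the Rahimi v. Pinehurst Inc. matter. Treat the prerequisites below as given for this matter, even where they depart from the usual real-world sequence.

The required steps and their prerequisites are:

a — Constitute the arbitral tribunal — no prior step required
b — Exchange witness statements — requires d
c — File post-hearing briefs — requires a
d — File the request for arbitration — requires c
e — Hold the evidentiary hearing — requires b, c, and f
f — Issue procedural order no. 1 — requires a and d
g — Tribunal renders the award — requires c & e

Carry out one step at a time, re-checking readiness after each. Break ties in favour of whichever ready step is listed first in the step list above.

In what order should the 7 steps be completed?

a has no prerequisites → a first.
That leaves c as the only ready step → c.
Next only d has its prerequisites met → d.
Ready: b and f. b is listed earlier → b.
f is the only step now ready → f.
e is the only step now ready → e.
g needed c and e, now all done → g.

a → c → d → b → f → e → g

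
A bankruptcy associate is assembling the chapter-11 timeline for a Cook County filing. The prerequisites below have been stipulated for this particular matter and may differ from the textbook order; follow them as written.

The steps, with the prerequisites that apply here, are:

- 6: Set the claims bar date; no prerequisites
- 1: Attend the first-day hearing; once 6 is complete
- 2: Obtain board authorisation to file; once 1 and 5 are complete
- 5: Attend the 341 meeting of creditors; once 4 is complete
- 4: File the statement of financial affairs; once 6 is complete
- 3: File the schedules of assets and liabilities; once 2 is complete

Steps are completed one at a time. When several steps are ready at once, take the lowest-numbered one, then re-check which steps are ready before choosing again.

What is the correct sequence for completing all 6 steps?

Only 6 has no prerequisites, so it is first.
1 and 4 are both available; 1 has the earlier label → 1.
4 needed 6, now all done → 4.
5 is the only step now ready → 5.
Next only 2 has its prerequisites met → 2.
Next only 3 has its prerequisites met → 3.

6 → 1 → 4 → 5 → 2 → 3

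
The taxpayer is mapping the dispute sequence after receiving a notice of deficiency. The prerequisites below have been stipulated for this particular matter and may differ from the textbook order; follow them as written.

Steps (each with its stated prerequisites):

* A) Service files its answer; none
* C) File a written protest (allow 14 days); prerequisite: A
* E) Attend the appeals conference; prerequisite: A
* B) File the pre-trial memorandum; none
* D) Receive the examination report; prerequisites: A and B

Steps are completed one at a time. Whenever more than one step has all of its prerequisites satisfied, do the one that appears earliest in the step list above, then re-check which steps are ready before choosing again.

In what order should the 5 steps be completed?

A, C, E, B, D

A and B have no prerequisites; A is listed earlier, so A is first.
Ready: C, E and B. C is listed earlier → C.
Ready: E and B. E is listed earlier → E.
That leaves B as the only ready step → B.
D needed A and B, now all done → D.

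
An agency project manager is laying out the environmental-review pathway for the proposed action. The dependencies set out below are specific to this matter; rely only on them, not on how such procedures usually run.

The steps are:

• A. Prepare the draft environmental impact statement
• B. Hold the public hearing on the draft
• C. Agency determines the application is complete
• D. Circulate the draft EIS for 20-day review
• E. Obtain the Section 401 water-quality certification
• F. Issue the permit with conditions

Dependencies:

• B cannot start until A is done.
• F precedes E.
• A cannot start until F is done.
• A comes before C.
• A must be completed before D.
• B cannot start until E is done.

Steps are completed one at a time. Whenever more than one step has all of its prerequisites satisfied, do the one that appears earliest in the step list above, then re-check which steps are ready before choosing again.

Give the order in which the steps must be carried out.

F is the only step with nothing outstanding, so it goes first.
A and E are both available; A is listed earlier → A.
C and D now also ready, so the ready set is {C, D, E}; C is listed earlier → C.
D and E are both available; D is listed earlier → D.
E needed F, now all done → E.
B needed A and E, now all done → B.

F, A, C, D, E, B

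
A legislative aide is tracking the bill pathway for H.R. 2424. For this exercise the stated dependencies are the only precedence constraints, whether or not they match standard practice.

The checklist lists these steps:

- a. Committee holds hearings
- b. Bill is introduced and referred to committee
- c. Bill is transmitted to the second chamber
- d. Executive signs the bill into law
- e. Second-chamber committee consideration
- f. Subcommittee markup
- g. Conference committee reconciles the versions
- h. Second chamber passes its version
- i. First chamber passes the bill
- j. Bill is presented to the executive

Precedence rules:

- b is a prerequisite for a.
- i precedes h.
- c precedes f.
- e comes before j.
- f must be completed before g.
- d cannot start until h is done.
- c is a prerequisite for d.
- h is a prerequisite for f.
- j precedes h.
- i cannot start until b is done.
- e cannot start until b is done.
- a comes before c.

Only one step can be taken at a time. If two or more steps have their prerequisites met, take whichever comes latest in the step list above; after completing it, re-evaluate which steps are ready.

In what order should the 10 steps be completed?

Only b has no prerequisites, so it is first.
i, e and a are all available; i is listed later → i.
e and a are both available; e is listed later → e.
j and a are both available; j is listed later → j.
h and a are both available; h is listed later → h.
a needed b, now all done → a.
c needed a, now all done → c.
Ready: f and d. f is listed later → f.
Ready: g and d. g is listed later → g.
That leaves d as the only ready step → d.

b, i, e, j, h, a, c, f, g, d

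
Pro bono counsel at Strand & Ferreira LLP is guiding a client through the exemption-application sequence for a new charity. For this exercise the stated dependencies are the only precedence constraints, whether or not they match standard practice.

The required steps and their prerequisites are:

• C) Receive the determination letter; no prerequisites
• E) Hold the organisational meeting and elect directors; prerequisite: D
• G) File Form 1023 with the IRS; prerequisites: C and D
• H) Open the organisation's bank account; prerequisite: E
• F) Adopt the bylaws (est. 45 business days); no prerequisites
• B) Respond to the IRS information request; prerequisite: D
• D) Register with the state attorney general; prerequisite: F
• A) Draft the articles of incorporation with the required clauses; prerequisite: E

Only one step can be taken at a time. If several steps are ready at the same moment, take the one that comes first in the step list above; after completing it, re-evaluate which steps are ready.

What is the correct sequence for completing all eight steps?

C, F, D, E, G, H, B, A

C and F have no prerequisites; C is listed earlier, so C is first.
That leaves F as the only ready step → F.
D needed F, now all done → D.
Now E, G and B have their prerequisites met. E is listed earlier, so E next.
H and A now also ready, so the ready set is {G, H, B, A}; G is listed earlier → G.
H, B and A are all available; H is listed earlier → H.
Ready: B and A. B is listed earlier → B.
A is the only step now ready → A.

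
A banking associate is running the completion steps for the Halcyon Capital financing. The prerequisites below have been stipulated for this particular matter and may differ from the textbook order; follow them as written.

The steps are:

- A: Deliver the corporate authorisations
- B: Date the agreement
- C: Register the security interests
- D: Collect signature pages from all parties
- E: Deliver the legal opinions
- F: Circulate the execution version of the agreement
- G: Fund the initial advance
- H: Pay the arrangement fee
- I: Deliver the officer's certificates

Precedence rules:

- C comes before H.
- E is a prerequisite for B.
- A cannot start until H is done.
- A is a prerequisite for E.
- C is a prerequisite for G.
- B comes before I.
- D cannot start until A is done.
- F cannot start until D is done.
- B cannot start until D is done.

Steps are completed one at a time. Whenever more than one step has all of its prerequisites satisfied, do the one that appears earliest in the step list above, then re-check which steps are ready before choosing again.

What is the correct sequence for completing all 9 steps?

C is the only step with nothing outstanding, so it goes first.
Now G and H have their prerequisites met. G is listed earlier, so G next.
H needed C, now all done → H.
That leaves A as the only ready step → A.
Ready: D and E. D is listed earlier → D.
E and F are both available; E is listed earlier → E.
B now also ready, so the ready set is {B, F}; B is listed earlier → B.
F and I are both available; F is listed earlier → F.
I needed B, now all done → I.

C → G → H → A → D → E → B → F → I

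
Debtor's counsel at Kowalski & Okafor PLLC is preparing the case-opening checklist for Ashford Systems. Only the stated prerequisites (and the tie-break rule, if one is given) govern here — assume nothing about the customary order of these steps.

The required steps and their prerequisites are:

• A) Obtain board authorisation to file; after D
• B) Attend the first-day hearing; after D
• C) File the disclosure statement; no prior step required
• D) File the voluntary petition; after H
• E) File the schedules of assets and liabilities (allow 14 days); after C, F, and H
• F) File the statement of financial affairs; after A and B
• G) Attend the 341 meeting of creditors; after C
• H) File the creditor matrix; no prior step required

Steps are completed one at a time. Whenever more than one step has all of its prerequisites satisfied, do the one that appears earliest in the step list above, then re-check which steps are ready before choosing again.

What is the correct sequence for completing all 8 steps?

C → G → H → D → A → B → F → E

Nothing is required for C and H. C is listed earlier → C first.
Now G and H have their prerequisites met. G is listed earlier, so G next.
That leaves H as the only ready step → H.
Next only D has its prerequisites met → D.
A and B are both available; A is listed earlier → A.
That leaves B as the only ready step → B.
Next only F has its prerequisites met → F.
Next only E has its prerequisites met → E.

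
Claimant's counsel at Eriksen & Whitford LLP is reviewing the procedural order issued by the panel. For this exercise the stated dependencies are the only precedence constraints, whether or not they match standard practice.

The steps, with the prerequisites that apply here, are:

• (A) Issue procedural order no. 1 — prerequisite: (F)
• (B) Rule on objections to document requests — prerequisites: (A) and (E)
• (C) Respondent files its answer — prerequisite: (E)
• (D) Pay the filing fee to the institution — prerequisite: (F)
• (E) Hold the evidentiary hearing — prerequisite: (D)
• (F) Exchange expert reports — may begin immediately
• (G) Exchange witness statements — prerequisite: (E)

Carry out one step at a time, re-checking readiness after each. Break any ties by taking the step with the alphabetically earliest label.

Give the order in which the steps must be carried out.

Only (F) has no prerequisites, so it is first.
Ready: (A) and (D). (A) has the earlier label → (A).
Next only (D) has its prerequisites met → (D).
(E) needed (D), now all done → (E).
(B), (C) and (G) are all available; (B) has the earlier label → (B).
Now (C) and (G) have their prerequisites met. (C) has the earlier label, so (C) next.
(G) is the only step now ready → (G).

(F) (A) (D) (E) (B) (C) (G)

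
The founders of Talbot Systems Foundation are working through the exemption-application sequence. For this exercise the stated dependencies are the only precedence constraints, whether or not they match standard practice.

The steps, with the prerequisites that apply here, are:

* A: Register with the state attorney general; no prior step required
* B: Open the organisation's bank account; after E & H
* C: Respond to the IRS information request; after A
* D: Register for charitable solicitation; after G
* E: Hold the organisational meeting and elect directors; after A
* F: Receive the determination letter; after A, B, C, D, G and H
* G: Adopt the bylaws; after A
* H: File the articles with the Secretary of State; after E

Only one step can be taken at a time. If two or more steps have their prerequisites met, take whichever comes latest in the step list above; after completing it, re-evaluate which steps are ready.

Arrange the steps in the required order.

A, G, E, H, D, C, B, F

A is the only step with nothing outstanding, so it goes first.
G, E and C are all available; G is listed later → G.
D now also ready, so the ready set is {E, D, C}; E is listed later → E.
H, D and C are all available; H is listed later → H.
Ready: D, C and B. D is listed later → D.
C and B are both available; C is listed later → C.
Next only B has its prerequisites met → B.
F needed H, G, D, C, B and A, now all done → F.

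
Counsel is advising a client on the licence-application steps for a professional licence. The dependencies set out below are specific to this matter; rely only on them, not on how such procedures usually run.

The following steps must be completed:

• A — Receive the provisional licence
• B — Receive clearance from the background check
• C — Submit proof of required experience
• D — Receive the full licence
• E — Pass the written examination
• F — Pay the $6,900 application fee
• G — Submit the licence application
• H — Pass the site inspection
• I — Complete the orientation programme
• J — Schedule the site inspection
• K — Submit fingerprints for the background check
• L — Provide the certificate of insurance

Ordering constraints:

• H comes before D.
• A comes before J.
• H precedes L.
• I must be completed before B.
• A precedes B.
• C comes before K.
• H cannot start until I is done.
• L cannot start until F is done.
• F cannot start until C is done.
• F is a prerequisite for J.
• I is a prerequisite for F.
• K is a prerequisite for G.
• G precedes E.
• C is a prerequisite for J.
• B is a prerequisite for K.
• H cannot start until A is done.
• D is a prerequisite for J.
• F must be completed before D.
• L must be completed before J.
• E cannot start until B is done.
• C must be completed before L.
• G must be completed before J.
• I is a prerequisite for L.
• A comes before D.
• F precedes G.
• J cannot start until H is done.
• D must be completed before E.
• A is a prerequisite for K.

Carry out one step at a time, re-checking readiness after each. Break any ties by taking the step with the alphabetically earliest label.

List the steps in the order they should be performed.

Nothing is required for A, C and I. A has the earlier label → A first.
Ready: C and I. C has the earlier label → C.
That leaves I as the only ready step → I.
Ready: B, F and H. B has the earlier label → B.
Now F, H and K have their prerequisites met. F has the earlier label, so F next.
Now H and K have their prerequisites met. H has the earlier label, so H next.
D and L now also ready, so the ready set is {D, K, L}; D has the earlier label → D.
Ready: K and L. K has the earlier label → K.
G and L are both available; G has the earlier label → G.
Now E and L have their prerequisites met. E has the earlier label, so E next.
L needed C, F, H and I, now all done → L.
That leaves J as the only ready step → J.

A, C, I, B, F, H, D, K, G, E, L, J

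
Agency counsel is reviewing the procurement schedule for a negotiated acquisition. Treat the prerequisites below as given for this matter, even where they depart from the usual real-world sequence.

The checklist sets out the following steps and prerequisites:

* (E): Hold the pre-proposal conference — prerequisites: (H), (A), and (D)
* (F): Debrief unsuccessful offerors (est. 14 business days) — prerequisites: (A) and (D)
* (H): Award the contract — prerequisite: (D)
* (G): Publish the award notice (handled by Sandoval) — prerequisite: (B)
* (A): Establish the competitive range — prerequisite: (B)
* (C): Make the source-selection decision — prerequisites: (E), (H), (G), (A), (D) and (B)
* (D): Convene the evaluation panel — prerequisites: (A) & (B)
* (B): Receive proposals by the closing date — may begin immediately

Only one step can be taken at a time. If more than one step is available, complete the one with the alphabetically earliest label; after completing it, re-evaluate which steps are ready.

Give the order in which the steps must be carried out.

(B) has no prerequisites → (B) first.
Now (A) and (G) have their prerequisites met. (A) has the earlier label, so (A) next.
Ready: (D) and (G). (D) has the earlier label → (D).
(F) and (H) now also ready, so the ready set is {(F), (G), (H)}; (F) has the earlier label → (F).
Ready: (G) and (H). (G) has the earlier label → (G).
(H) needed (D), now all done → (H).
Next only (E) has its prerequisites met → (E).
That leaves (C) as the only ready step → (C).

(B) → (A) → (D) → (F) → (G) → (H) → (E) → (C)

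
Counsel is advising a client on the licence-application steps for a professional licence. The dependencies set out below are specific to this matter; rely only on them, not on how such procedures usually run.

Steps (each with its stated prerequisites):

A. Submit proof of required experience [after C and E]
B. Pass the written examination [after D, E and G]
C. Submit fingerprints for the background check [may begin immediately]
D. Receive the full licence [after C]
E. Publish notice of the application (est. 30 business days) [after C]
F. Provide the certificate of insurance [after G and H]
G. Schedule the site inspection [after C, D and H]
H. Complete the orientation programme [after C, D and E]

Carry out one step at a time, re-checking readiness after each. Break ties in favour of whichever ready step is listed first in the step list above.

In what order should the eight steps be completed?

C, D, E, A, H, G, B, F

Only C has no prerequisites, so it is first.
D and E are both available; D is listed earlier → D.
E needed C, now all done → E.
A and H are both available; A is listed earlier → A.
That leaves H as the only ready step → H.
That leaves G as the only ready step → G.
B and F are both available; B is listed earlier → B.
F is the only step now ready → F.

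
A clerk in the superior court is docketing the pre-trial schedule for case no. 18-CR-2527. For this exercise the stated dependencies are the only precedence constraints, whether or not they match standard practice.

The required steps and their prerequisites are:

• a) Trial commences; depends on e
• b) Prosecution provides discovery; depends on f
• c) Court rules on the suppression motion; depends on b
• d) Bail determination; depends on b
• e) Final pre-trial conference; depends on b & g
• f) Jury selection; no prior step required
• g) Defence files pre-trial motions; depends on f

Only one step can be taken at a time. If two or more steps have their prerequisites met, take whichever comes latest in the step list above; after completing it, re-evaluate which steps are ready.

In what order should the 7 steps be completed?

f g b e d c a

f is the only step with nothing outstanding, so it goes first.
Ready: g and b. g is listed later → g.
b needed f, now all done → b.
Now e, d and c have their prerequisites met. e is listed later, so e next.
Now d, c and a have their prerequisites met. d is listed later, so d next.
c and a are both available; c is listed later → c.
a needed e, now all done → a.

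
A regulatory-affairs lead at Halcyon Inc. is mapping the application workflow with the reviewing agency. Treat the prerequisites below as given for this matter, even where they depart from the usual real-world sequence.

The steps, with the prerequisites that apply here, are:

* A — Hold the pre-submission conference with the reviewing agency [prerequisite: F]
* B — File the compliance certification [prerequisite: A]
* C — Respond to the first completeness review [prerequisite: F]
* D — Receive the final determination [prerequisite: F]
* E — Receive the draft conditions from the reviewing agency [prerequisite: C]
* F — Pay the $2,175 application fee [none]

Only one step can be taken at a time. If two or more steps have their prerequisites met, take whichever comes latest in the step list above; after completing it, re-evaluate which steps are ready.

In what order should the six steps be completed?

F, D, C, E, A, B

F is the only step with nothing outstanding, so it goes first.
Ready: D, C and A. D is listed later → D.
Ready: C and A. C is listed later → C.
Ready: E and A. E is listed later → E.
Next only A has its prerequisites met → A.
That leaves B as the only ready step → B.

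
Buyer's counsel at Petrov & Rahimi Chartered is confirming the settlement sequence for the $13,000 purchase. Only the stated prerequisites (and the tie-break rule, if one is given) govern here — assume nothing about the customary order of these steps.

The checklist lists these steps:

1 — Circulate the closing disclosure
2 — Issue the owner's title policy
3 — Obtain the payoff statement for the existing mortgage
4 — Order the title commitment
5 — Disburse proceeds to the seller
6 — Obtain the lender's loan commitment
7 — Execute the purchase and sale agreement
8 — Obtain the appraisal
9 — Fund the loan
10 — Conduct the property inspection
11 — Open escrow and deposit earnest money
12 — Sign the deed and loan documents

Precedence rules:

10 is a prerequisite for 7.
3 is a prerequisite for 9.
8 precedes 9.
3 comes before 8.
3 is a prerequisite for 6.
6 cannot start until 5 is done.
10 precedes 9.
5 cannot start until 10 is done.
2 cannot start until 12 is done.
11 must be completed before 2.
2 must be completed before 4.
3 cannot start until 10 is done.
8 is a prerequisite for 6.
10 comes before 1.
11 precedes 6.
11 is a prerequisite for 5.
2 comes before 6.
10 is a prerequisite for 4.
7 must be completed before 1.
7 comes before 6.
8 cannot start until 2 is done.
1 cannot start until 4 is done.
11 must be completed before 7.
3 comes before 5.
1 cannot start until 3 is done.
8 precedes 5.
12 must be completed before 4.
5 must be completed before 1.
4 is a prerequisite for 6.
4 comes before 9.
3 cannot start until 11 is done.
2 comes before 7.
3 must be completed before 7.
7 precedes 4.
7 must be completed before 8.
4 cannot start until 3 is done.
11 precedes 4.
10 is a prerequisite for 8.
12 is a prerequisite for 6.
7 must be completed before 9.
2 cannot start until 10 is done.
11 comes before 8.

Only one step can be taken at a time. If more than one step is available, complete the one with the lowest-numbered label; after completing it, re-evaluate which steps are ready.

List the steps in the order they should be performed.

10 11 3 12 2 7 4 8 5 1 6 9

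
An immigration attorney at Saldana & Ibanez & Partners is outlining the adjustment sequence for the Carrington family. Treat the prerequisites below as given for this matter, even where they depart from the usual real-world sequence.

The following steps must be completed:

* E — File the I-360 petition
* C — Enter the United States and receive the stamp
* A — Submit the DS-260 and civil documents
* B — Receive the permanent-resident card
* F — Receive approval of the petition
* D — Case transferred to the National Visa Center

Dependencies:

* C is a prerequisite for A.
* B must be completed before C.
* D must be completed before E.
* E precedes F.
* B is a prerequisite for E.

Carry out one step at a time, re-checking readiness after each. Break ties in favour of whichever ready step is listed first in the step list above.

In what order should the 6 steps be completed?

B, C, A, D, E, F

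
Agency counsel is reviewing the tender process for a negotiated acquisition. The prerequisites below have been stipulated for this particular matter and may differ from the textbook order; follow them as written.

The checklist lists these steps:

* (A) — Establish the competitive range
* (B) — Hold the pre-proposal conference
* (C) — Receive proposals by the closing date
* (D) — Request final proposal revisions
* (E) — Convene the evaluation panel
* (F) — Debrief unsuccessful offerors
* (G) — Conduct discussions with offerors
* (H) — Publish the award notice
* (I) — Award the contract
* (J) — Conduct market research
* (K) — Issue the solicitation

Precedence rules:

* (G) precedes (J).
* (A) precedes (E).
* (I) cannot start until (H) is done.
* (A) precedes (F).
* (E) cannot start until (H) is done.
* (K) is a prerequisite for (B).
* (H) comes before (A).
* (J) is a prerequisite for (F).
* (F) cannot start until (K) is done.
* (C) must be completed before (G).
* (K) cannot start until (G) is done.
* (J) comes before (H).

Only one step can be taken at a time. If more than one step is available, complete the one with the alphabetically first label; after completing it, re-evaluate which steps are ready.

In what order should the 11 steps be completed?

Nothing is required for (C) and (D). (C) has the earlier label → (C) first.
Ready: (D) and (G). (D) has the earlier label → (D).
(G) needed (C), now all done → (G).
Now (J) and (K) have their prerequisites met. (J) has the earlier label, so (J) next.
Now (H) and (K) have their prerequisites met. (H) has the earlier label, so (H) next.
(A) and (I) now also ready, so the ready set is {(A), (I), (K)}; (A) has the earlier label → (A).
(E) now also ready, so the ready set is {(E), (I), (K)}; (E) has the earlier label → (E).
Now (I) and (K) have their prerequisites met. (I) has the earlier label, so (I) next.
(K) needed (G), now all done → (K).
(B) and (F) are both available; (B) has the earlier label → (B).
(F) needed (A), (J) and (K), now all done → (F).

(C), (D), (G), (J), (H), (A), (E), (I), (K), (B), (F)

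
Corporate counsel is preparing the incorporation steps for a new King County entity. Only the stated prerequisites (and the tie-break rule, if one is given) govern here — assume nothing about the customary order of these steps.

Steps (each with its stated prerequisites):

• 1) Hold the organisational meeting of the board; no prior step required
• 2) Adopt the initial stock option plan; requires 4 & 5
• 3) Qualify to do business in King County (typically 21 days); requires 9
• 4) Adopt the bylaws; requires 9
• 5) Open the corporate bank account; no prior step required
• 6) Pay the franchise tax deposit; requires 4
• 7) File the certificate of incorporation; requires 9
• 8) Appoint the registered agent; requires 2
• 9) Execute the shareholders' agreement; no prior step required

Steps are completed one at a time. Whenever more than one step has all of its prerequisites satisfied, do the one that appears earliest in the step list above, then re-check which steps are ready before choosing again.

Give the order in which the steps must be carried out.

Nothing is required for 1, 5 and 9. 1 is listed earlier → 1 first.
Ready: 5 and 9. 5 is listed earlier → 5.
9 is the only step now ready → 9.
Ready: 3, 4 and 7. 3 is listed earlier → 3.
Ready: 4 and 7. 4 is listed earlier → 4.
2 and 6 now also ready, so the ready set is {2, 6, 7}; 2 is listed earlier → 2.
8 now also ready, so the ready set is {6, 7, 8}; 6 is listed earlier → 6.
Now 7 and 8 have their prerequisites met. 7 is listed earlier, so 7 next.
8 is the only step now ready → 8.

1, 5, 9, 3, 4, 2, 6, 7, 8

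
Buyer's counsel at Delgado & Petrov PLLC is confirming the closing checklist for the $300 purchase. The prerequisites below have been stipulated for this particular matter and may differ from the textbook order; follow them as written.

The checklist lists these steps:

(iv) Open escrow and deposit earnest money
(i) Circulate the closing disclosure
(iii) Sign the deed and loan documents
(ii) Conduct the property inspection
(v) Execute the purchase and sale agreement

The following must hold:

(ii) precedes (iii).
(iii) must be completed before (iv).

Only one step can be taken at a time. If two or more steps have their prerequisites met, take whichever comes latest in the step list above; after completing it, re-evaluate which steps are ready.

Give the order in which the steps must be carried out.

(v), (ii), (iii), (i), (iv)

(v), (ii) and (i) have no prerequisites; (v) is listed later, so (v) is first.
Ready: (ii) and (i). (ii) is listed later → (ii).
(iii) and (i) are both available; (iii) is listed later → (iii).
(iv) now also ready, so the ready set is {(i), (iv)}; (i) is listed later → (i).
That leaves (iv) as the only ready step → (iv).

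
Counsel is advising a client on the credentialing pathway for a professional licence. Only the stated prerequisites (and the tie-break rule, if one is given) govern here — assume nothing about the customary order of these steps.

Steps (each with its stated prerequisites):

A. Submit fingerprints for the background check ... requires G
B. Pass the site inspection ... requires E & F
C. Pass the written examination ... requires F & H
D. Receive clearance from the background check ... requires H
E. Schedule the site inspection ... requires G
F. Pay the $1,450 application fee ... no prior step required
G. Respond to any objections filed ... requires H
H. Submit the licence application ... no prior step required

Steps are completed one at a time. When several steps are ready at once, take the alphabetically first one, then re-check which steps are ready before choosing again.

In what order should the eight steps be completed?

F H C D G A E B

Nothing is required for F and H. F has the earlier label → F first.
H is the only step now ready → H.
Now C, D and G have their prerequisites met. C has the earlier label, so C next.
Now D and G have their prerequisites met. D has the earlier label, so D next.
G needed H, now all done → G.
A and E are both available; A has the earlier label → A.
Next only E has its prerequisites met → E.
That leaves B as the only ready step → B.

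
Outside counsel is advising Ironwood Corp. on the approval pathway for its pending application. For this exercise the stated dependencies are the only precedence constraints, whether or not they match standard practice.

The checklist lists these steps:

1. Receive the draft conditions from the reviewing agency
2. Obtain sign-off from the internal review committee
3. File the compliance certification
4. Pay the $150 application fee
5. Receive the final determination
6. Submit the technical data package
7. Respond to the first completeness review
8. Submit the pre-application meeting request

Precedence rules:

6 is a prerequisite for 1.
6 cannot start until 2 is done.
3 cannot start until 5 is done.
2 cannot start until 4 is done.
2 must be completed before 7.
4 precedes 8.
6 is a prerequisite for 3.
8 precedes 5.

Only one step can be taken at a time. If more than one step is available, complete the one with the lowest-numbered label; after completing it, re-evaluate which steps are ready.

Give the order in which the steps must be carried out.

4, 2, 6, 1, 7, 8, 5, 3

4 is the only step with nothing outstanding, so it goes first.
Ready: 2 and 8. 2 has the earlier label → 2.
Now 6, 7 and 8 have their prerequisites met. 6 has the earlier label, so 6 next.
1, 7 and 8 are all available; 1 has the earlier label → 1.
7 and 8 are both available; 7 has the earlier label → 7.
That leaves 8 as the only ready step → 8.
5 is the only step now ready → 5.
Next only 3 has its prerequisites met → 3.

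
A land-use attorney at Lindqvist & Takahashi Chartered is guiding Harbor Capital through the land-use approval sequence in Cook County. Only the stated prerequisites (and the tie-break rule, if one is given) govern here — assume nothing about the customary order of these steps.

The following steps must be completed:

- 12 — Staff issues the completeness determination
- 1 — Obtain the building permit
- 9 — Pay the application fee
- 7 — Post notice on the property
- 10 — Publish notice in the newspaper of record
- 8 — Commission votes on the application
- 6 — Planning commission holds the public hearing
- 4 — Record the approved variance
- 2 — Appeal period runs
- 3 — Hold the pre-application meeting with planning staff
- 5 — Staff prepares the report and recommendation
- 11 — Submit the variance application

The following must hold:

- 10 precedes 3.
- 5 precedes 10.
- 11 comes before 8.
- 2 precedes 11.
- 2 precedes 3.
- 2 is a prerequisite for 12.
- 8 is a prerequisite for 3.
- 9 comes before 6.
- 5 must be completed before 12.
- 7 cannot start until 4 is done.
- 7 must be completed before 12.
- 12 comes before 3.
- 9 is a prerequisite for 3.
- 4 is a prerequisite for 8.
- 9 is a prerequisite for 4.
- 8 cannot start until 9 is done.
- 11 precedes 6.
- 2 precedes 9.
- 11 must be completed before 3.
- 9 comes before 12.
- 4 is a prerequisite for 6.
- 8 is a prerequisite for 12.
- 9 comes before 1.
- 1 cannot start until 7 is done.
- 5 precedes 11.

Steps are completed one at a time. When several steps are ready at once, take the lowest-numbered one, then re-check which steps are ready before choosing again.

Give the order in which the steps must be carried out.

2 → 5 → 9 → 4 → 7 → 1 → 10 → 11 → 6 → 8 → 12 → 3

Nothing is required for 2 and 5. 2 has the earlier label → 2 first.
9 now also ready, so the ready set is {5, 9}; 5 has the earlier label → 5.
Now 9, 10 and 11 have their prerequisites met. 9 has the earlier label, so 9 next.
Now 4, 10 and 11 have their prerequisites met. 4 has the earlier label, so 4 next.
7 now also ready, so the ready set is {7, 10, 11}; 7 has the earlier label → 7.
1 now also ready, so the ready set is {1, 10, 11}; 1 has the earlier label → 1.
Ready: 10 and 11. 10 has the earlier label → 10.
That leaves 11 as the only ready step → 11.
Ready: 6 and 8. 6 has the earlier label → 6.
8 is the only step now ready → 8.
12 is the only step now ready → 12.
Next only 3 has its prerequisites met → 3.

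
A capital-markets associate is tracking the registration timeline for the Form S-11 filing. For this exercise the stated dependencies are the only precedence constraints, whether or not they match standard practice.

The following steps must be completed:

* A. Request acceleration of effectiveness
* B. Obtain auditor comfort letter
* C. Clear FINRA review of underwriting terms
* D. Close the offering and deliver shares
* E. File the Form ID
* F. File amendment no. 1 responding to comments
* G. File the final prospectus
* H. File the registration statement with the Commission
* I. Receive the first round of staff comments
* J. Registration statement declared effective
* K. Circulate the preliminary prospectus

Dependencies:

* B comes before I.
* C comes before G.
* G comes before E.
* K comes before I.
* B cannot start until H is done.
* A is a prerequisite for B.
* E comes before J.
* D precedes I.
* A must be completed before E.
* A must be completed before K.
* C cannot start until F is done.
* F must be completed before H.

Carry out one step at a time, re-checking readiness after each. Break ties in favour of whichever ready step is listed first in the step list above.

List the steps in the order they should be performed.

A, D, F, C, G, E, H, B, J, K, I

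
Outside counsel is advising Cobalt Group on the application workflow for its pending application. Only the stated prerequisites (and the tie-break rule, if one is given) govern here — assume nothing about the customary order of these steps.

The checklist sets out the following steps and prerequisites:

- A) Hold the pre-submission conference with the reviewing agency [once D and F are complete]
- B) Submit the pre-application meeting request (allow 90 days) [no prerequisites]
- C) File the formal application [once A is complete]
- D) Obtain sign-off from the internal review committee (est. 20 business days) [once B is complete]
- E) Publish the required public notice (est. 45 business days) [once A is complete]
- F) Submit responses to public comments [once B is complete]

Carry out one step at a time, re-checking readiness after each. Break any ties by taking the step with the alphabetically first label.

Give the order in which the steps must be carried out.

Only B has no prerequisites, so it is first.
Now D and F have their prerequisites met. D has the earlier label, so D next.
F needed B, now all done → F.
A needed D and F, now all done → A.
C and E are both available; C has the earlier label → C.
E needed A, now all done → E.

B, D, F, A, C, E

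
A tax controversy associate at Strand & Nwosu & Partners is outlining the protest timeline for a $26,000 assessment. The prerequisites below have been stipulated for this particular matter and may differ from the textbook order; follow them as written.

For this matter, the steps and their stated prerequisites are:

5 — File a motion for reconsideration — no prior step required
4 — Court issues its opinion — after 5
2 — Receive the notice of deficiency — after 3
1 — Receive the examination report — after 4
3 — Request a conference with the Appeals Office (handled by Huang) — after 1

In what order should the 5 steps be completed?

5 4 1 3 2

5 is the only step with nothing outstanding, so it goes first.
Next only 4 has its prerequisites met → 4.
Next only 1 has its prerequisites met → 1.
3 needed 1, now all done → 3.
Next only 2 has its prerequisites met → 2.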